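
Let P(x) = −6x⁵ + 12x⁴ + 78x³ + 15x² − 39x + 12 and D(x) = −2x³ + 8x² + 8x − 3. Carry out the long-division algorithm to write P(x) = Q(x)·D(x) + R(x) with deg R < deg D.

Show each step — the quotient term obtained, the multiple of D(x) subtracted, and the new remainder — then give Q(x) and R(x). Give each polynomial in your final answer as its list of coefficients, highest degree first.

Q = [3, 6, -3]; R = [3, 3]

Step 1: lead(−6x⁵ + 12x⁴ + 78x³ + 15x² − 39x + 12) ÷ lead(D) = −6x⁵ ÷ −2x³ = 3x². Subtract (3x²)·D = −6x⁵ + 24x⁴ + 24x³ − 9x². Remainder: −12x⁴ + 54x³ + 24x² − 39x + 12.
Step 2: lead(−12x⁴ + 54x³ + 24x² − 39x + 12) ÷ lead(D) = −12x⁴ ÷ −2x³ = 6x. Subtract (6x)·D = −12x⁴ + 48x³ + 48x² − 18x. Remainder: 6x³ − 24x² − 21x + 12.
Step 3: lead(6x³ − 24x² − 21x + 12) ÷ lead(D) = 6x³ ÷ −2x³ = −3. Subtract (−3)·D = 6x³ − 24x² − 24x + 9. Remainder: 3x + 3.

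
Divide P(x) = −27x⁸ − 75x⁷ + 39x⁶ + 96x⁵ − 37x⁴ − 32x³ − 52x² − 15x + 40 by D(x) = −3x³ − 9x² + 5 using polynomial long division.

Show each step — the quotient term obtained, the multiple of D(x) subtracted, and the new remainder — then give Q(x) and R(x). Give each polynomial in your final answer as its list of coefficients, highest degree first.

Q = [9, -2, -7, 4, -3, 8]; R = [0]

Step 1: lead(−27x⁸ − 75x⁷ + 39x⁶ + 96x⁵ − 37x⁴ − 32x³ − 52x² − 15x + 40) ÷ lead(D) = −27x⁸ ÷ −3x³ = 9x⁵. Subtract (9x⁵)·D = −27x⁸ − 81x⁷ + 45x⁵. Remainder: 6x⁷ + 39x⁶ + 51x⁵ − 37x⁴ − 32x³ − 52x² − 15x + 40.
Step 2: lead(6x⁷ + 39x⁶ + 51x⁵ − 37x⁴ − 32x³ − 52x² − 15x + 40) ÷ lead(D) = 6x⁷ ÷ −3x³ = −2x⁴. Subtract (−2x⁴)·D = 6x⁷ + 18x⁶ − 10x⁴. Remainder: 21x⁶ + 51x⁵ − 27x⁴ − 32x³ − 52x² − 15x + 40.
Step 3: lead(21x⁶ + 51x⁵ − 27x⁴ − 32x³ − 52x² − 15x + 40) ÷ lead(D) = 21x⁶ ÷ −3x³ = −7x³. Subtract (−7x³)·D = 21x⁶ + 63x⁵ − 35x³. Remainder: −12x⁵ − 27x⁴ + 3x³ − 52x² − 15x + 40.
Step 4: lead(−12x⁵ − 27x⁴ + 3x³ − 52x² − 15x + 40) ÷ lead(D) = −12x⁵ ÷ −3x³ = 4x². Subtract (4x²)·D = −12x⁵ − 36x⁴ + 20x². Remainder: 9x⁴ + 3x³ − 72x² − 15x + 40.
Step 5: lead(9x⁴ + 3x³ − 72x² − 15x + 40) ÷ lead(D) = 9x⁴ ÷ −3x³ = −3x. Subtract (−3x)·D = 9x⁴ + 27x³ − 15x. Remainder: −24x³ − 72x² + 40.
Step 6: lead(−24x³ − 72x² + 40) ÷ lead(D) = −24x³ ÷ −3x³ = 8. Subtract (8)·D = −24x³ − 72x² + 40. Remainder: 0.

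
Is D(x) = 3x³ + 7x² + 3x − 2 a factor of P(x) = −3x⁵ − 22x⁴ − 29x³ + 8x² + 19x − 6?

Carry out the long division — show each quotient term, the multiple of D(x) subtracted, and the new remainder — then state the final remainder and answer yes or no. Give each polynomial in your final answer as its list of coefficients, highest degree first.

Step 1: lead(−3x⁵ − 22x⁴ − 29x³ + 8x² + 19x − 6) ÷ lead(D) = −3x⁵ ÷ 3x³ = −x². Subtract (−x²)·D = −3x⁵ − 7x⁴ − 3x³ + 2x². Remainder: −15x⁴ − 26x³ + 6x² + 19x − 6.
Step 2: lead(−15x⁴ − 26x³ + 6x² + 19x − 6) ÷ lead(D) = −15x⁴ ÷ 3x³ = −5x. Subtract (−5x)·D = −15x⁴ − 35x³ − 15x² + 10x. Remainder: 9x³ + 21x² + 9x − 6.
Step 3: lead(9x³ + 21x² + 9x − 6) ÷ lead(D) = 9x³ ÷ 3x³ = 3. Subtract (3)·D = 9x³ + 21x² + 9x − 6. Remainder: 0.

R = [0], so D(x) is a factor of P(x). yes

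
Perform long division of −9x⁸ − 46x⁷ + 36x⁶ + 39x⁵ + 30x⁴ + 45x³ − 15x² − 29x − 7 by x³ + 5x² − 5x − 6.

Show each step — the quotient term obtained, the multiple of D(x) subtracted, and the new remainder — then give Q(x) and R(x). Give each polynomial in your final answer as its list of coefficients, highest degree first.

Step 1: lead(−9x⁸ − 46x⁷ + 36x⁶ + 39x⁵ + 30x⁴ + 45x³ − 15x² − 29x − 7) ÷ lead(D) = −9x⁸ ÷ x³ = −9x⁵. Subtract (−9x⁵)·D = −9x⁸ − 45x⁷ + 45x⁶ + 54x⁵. Remainder: −x⁷ − 9x⁶ − 15x⁵ + 30x⁴ + 45x³ − 15x² − 29x − 7.
Step 2: lead(−x⁷ − 9x⁶ − 15x⁵ + 30x⁴ + 45x³ − 15x² − 29x − 7) ÷ lead(D) = −x⁷ ÷ x³ = −x⁴. Subtract (−x⁴)·D = −x⁷ − 5x⁶ + 5x⁵ + 6x⁴. Remainder: −4x⁶ − 20x⁵ + 24x⁴ + 45x³ − 15x² − 29x − 7.
Step 3: lead(−4x⁶ − 20x⁵ + 24x⁴ + 45x³ − 15x² − 29x − 7) ÷ lead(D) = −4x⁶ ÷ x³ = −4x³. Subtract (−4x³)·D = −4x⁶ − 20x⁵ + 20x⁴ + 24x³. Remainder: 4x⁴ + 21x³ − 15x² − 29x − 7.
Step 4: lead(4x⁴ + 21x³ − 15x² − 29x − 7) ÷ lead(D) = 4x⁴ ÷ x³ = 4x. Subtract (4x)·D = 4x⁴ + 20x³ − 20x² − 24x. Remainder: x³ + 5x² − 5x − 7.
Step 5: lead(x³ + 5x² − 5x − 7) ÷ lead(D) = x³ ÷ x³ = 1. Subtract (1)·D = x³ + 5x² − 5x − 6. Remainder: −1.

Q = [-9, -1, -4, 0, 4, 1]; R = [-1]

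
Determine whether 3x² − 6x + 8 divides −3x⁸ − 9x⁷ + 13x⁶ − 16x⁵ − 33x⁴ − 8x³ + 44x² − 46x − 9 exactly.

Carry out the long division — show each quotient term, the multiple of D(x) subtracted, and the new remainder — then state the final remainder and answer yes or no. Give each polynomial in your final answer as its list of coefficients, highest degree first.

R = [2, -9], so D(x) is not a factor of P(x). no

Step 1: lead(−3x⁸ − 9x⁷ + 13x⁶ − 16x⁵ − 33x⁴ − 8x³ + 44x² − 46x − 9) ÷ lead(D) = −3x⁸ ÷ 3x² = −x⁶. Subtract (−x⁶)·D = −3x⁸ + 6x⁷ − 8x⁶. Remainder: −15x⁷ + 21x⁶ − 16x⁵ − 33x⁴ − 8x³ + 44x² − 46x − 9.
Step 2: lead(−15x⁷ + 21x⁶ − 16x⁵ − 33x⁴ − 8x³ + 44x² − 46x − 9) ÷ lead(D) = −15x⁷ ÷ 3x² = −5x⁵. Subtract (−5x⁵)·D = −15x⁷ + 30x⁶ − 40x⁵. Remainder: −9x⁶ + 24x⁵ − 33x⁴ − 8x³ + 44x² − 46x − 9.
Step 3: lead(−9x⁶ + 24x⁵ − 33x⁴ − 8x³ + 44x² − 46x − 9) ÷ lead(D) = −9x⁶ ÷ 3x² = −3x⁴. Subtract (−3x⁴)·D = −9x⁶ + 18x⁵ − 24x⁴. Remainder: 6x⁵ − 9x⁴ − 8x³ + 44x² − 46x − 9.
Step 4: lead(6x⁵ − 9x⁴ − 8x³ + 44x² − 46x − 9) ÷ lead(D) = 6x⁵ ÷ 3x² = 2x³. Subtract (2x³)·D = 6x⁵ − 12x⁴ + 16x³. Remainder: 3x⁴ − 24x³ + 44x² − 46x − 9.
Step 5: lead(3x⁴ − 24x³ + 44x² − 46x − 9) ÷ lead(D) = 3x⁴ ÷ 3x² = x². Subtract (x²)·D = 3x⁴ − 6x³ + 8x². Remainder: −18x³ + 36x² − 46x − 9.
Step 6: lead(−18x³ + 36x² − 46x − 9) ÷ lead(D) = −18x³ ÷ 3x² = −6x. Subtract (−6x)·D = −18x³ + 36x² − 48x. Remainder: 2x − 9.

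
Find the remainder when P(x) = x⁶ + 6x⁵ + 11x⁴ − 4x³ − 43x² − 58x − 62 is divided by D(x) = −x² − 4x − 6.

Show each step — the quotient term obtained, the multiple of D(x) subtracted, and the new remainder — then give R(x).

R(x) = 2x − 8

Step 1: lead(x⁶ + 6x⁵ + 11x⁴ − 4x³ − 43x² − 58x − 62) ÷ lead(D) = x⁶ ÷ −x² = −x⁴. Subtract (−x⁴)·D = x⁶ + 4x⁵ + 6x⁴. Remainder: 2x⁵ + 5x⁴ − 4x³ − 43x² − 58x − 62.
Step 2: lead(2x⁵ + 5x⁴ − 4x³ − 43x² − 58x − 62) ÷ lead(D) = 2x⁵ ÷ −x² = −2x³. Subtract (−2x³)·D = 2x⁵ + 8x⁴ + 12x³. Remainder: −3x⁴ − 16x³ − 43x² − 58x − 62.
Step 3: lead(−3x⁴ − 16x³ − 43x² − 58x − 62) ÷ lead(D) = −3x⁴ ÷ −x² = 3x². Subtract (3x²)·D = −3x⁴ − 12x³ − 18x². Remainder: −4x³ − 25x² − 58x − 62.
Step 4: lead(−4x³ − 25x² − 58x − 62) ÷ lead(D) = −4x³ ÷ −x² = 4x. Subtract (4x)·D = −4x³ − 16x² − 24x. Remainder: −9x² − 34x − 62.
Step 5: lead(−9x² − 34x − 62) ÷ lead(D) = −9x² ÷ −x² = 9. Subtract (9)·D = −9x² − 36x − 54. Remainder: 2x − 8.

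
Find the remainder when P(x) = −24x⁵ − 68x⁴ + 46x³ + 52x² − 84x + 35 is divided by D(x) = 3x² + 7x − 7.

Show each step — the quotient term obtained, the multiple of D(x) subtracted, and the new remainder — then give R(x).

Step 1: lead(−24x⁵ − 68x⁴ + 46x³ + 52x² − 84x + 35) ÷ lead(D) = −24x⁵ ÷ 3x² = −8x³. Subtract (−8x³)·D = −24x⁵ − 56x⁴ + 56x³. Remainder: −12x⁴ − 10x³ + 52x² − 84x + 35.
Step 2: lead(−12x⁴ − 10x³ + 52x² − 84x + 35) ÷ lead(D) = −12x⁴ ÷ 3x² = −4x². Subtract (−4x²)·D = −12x⁴ − 28x³ + 28x². Remainder: 18x³ + 24x² − 84x + 35.
Step 3: lead(18x³ + 24x² − 84x + 35) ÷ lead(D) = 18x³ ÷ 3x² = 6x. Subtract (6x)·D = 18x³ + 42x² − 42x. Remainder: −18x² − 42x + 35.
Step 4: lead(−18x² − 42x + 35) ÷ lead(D) = −18x² ÷ 3x² = −6. Subtract (−6)·D = −18x² − 42x + 42. Remainder: −7.

R(x) = −7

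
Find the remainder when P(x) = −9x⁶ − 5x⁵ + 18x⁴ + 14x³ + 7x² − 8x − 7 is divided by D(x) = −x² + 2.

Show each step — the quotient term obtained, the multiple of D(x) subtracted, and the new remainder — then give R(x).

R(x) = 7

Step 1: lead(−9x⁶ − 5x⁵ + 18x⁴ + 14x³ + 7x² − 8x − 7) ÷ lead(D) = −9x⁶ ÷ −x² = 9x⁴. Subtract (9x⁴)·D = −9x⁶ + 18x⁴. Remainder: −5x⁵ + 14x³ + 7x² − 8x − 7.
Step 2: lead(−5x⁵ + 14x³ + 7x² − 8x − 7) ÷ lead(D) = −5x⁵ ÷ −x² = 5x³. Subtract (5x³)·D = −5x⁵ + 10x³. Remainder: 4x³ + 7x² − 8x − 7.
Step 3: lead(4x³ + 7x² − 8x − 7) ÷ lead(D) = 4x³ ÷ −x² = −4x. Subtract (−4x)·D = 4x³ − 8x. Remainder: 7x² − 7.
Step 4: lead(7x² − 7) ÷ lead(D) = 7x² ÷ −x² = −7. Subtract (−7)·D = 7x² − 14. Remainder: 7.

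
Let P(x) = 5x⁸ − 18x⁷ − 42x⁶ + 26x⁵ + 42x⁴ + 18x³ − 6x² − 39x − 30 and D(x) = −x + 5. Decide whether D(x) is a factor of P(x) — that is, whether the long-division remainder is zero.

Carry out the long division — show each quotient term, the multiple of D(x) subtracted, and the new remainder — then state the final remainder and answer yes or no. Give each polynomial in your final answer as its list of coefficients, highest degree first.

R = [0], so D(x) is a factor of P(x). yes

Step 1: lead(5x⁸ − 18x⁷ − 42x⁶ + 26x⁵ + 42x⁴ + 18x³ − 6x² − 39x − 30) ÷ lead(D) = 5x⁸ ÷ −x = −5x⁷. Subtract (−5x⁷)·D = 5x⁸ − 25x⁷. Remainder: 7x⁷ − 42x⁶ + 26x⁵ + 42x⁴ + 18x³ − 6x² − 39x − 30.
Step 2: lead(7x⁷ − 42x⁶ + 26x⁵ + 42x⁴ + 18x³ − 6x² − 39x − 30) ÷ lead(D) = 7x⁷ ÷ −x = −7x⁶. Subtract (−7x⁶)·D = 7x⁷ − 35x⁶. Remainder: −7x⁶ + 26x⁵ + 42x⁴ + 18x³ − 6x² − 39x − 30.
Step 3: lead(−7x⁶ + 26x⁵ + 42x⁴ + 18x³ − 6x² − 39x − 30) ÷ lead(D) = −7x⁶ ÷ −x = 7x⁵. Subtract (7x⁵)·D = −7x⁶ + 35x⁵. Remainder: −9x⁵ + 42x⁴ + 18x³ − 6x² − 39x − 30.
Step 4: lead(−9x⁵ + 42x⁴ + 18x³ − 6x² − 39x − 30) ÷ lead(D) = −9x⁵ ÷ −x = 9x⁴. Subtract (9x⁴)·D = −9x⁵ + 45x⁴. Remainder: −3x⁴ + 18x³ − 6x² − 39x − 30.
Step 5: lead(−3x⁴ + 18x³ − 6x² − 39x − 30) ÷ lead(D) = −3x⁴ ÷ −x = 3x³. Subtract (3x³)·D = −3x⁴ + 15x³. Remainder: 3x³ − 6x² − 39x − 30.
Step 6: lead(3x³ − 6x² − 39x − 30) ÷ lead(D) = 3x³ ÷ −x = −3x². Subtract (−3x²)·D = 3x³ − 15x². Remainder: 9x² − 39x − 30.
Step 7: lead(9x² − 39x − 30) ÷ lead(D) = 9x² ÷ −x = −9x. Subtract (−9x)·D = 9x² − 45x. Remainder: 6x − 30.
Step 8: lead(6x − 30) ÷ lead(D) = 6x ÷ −x = −6. Subtract (−6)·D = 6x − 30. Remainder: 0.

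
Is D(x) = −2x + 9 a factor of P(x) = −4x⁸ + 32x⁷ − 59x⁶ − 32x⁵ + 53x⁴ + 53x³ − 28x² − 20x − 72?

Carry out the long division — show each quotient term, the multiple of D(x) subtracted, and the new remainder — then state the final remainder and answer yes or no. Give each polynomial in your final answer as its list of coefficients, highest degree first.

R = [0], so D(x) is a factor of P(x). yes

Step 1: lead(−4x⁸ + 32x⁷ − 59x⁶ − 32x⁵ + 53x⁴ + 53x³ − 28x² − 20x − 72) ÷ lead(D) = −4x⁸ ÷ −2x = 2x⁷. Subtract (2x⁷)·D = −4x⁸ + 18x⁷. Remainder: 14x⁷ − 59x⁶ − 32x⁵ + 53x⁴ + 53x³ − 28x² − 20x − 72.
Step 2: lead(14x⁷ − 59x⁶ − 32x⁵ + 53x⁴ + 53x³ − 28x² − 20x − 72) ÷ lead(D) = 14x⁷ ÷ −2x = −7x⁶. Subtract (−7x⁶)·D = 14x⁷ − 63x⁶. Remainder: 4x⁶ − 32x⁵ + 53x⁴ + 53x³ − 28x² − 20x − 72.
Step 3: lead(4x⁶ − 32x⁵ + 53x⁴ + 53x³ − 28x² − 20x − 72) ÷ lead(D) = 4x⁶ ÷ −2x = −2x⁵. Subtract (−2x⁵)·D = 4x⁶ − 18x⁵. Remainder: −14x⁵ + 53x⁴ + 53x³ − 28x² − 20x − 72.
Step 4: lead(−14x⁵ + 53x⁴ + 53x³ − 28x² − 20x − 72) ÷ lead(D) = −14x⁵ ÷ −2x = 7x⁴. Subtract (7x⁴)·D = −14x⁵ + 63x⁴. Remainder: −10x⁴ + 53x³ − 28x² − 20x − 72.
Step 5: lead(−10x⁴ + 53x³ − 28x² − 20x − 72) ÷ lead(D) = −10x⁴ ÷ −2x = 5x³. Subtract (5x³)·D = −10x⁴ + 45x³. Remainder: 8x³ − 28x² − 20x − 72.
Step 6: lead(8x³ − 28x² − 20x − 72) ÷ lead(D) = 8x³ ÷ −2x = −4x². Subtract (−4x²)·D = 8x³ − 36x². Remainder: 8x² − 20x − 72.
Step 7: lead(8x² − 20x − 72) ÷ lead(D) = 8x² ÷ −2x = −4x. Subtract (−4x)·D = 8x² − 36x. Remainder: 16x − 72.
Step 8: lead(16x − 72) ÷ lead(D) = 16x ÷ −2x = −8. Subtract (−8)·D = 16x − 72. Remainder: 0.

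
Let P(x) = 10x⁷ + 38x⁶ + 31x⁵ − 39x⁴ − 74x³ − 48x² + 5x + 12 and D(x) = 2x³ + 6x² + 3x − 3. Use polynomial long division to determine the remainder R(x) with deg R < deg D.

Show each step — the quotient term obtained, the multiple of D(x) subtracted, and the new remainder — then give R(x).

Step 1: lead(10x⁷ + 38x⁶ + 31x⁵ − 39x⁴ − 74x³ − 48x² + 5x + 12) ÷ lead(D) = 10x⁷ ÷ 2x³ = 5x⁴. Subtract (5x⁴)·D = 10x⁷ + 30x⁶ + 15x⁵ − 15x⁴. Remainder: 8x⁶ + 16x⁵ − 24x⁴ − 74x³ − 48x² + 5x + 12.
Step 2: lead(8x⁶ + 16x⁵ − 24x⁴ − 74x³ − 48x² + 5x + 12) ÷ lead(D) = 8x⁶ ÷ 2x³ = 4x³. Subtract (4x³)·D = 8x⁶ + 24x⁵ + 12x⁴ − 12x³. Remainder: −8x⁵ − 36x⁴ − 62x³ − 48x² + 5x + 12.
Step 3: lead(−8x⁵ − 36x⁴ − 62x³ − 48x² + 5x + 12) ÷ lead(D) = −8x⁵ ÷ 2x³ = −4x². Subtract (−4x²)·D = −8x⁵ − 24x⁴ − 12x³ + 12x². Remainder: −12x⁴ − 50x³ − 60x² + 5x + 12.
Step 4: lead(−12x⁴ − 50x³ − 60x² + 5x + 12) ÷ lead(D) = −12x⁴ ÷ 2x³ = −6x. Subtract (−6x)·D = −12x⁴ − 36x³ − 18x² + 18x. Remainder: −14x³ − 42x² − 13x + 12.
Step 5: lead(−14x³ − 42x² − 13x + 12) ÷ lead(D) = −14x³ ÷ 2x³ = −7. Subtract (−7)·D = −14x³ − 42x² − 21x + 21. Remainder: 8x − 9.

R(x) = 8x − 9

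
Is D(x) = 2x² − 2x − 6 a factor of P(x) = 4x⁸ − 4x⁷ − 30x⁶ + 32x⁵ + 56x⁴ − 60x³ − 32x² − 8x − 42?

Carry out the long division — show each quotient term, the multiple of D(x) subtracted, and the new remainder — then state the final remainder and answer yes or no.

R(x) = 0, so D(x) is a factor of P(x). yes

Step 1: lead(4x⁸ − 4x⁷ − 30x⁶ + 32x⁵ + 56x⁴ − 60x³ − 32x² − 8x − 42) ÷ lead(D) = 4x⁸ ÷ 2x² = 2x⁶. Subtract (2x⁶)·D = 4x⁸ − 4x⁷ − 12x⁶. Remainder: −18x⁶ + 32x⁵ + 56x⁴ − 60x³ − 32x² − 8x − 42.
Step 2: lead(−18x⁶ + 32x⁵ + 56x⁴ − 60x³ − 32x² − 8x − 42) ÷ lead(D) = −18x⁶ ÷ 2x² = −9x⁴. Subtract (−9x⁴)·D = −18x⁶ + 18x⁵ + 54x⁴. Remainder: 14x⁵ + 2x⁴ − 60x³ − 32x² − 8x − 42.
Step 3: lead(14x⁵ + 2x⁴ − 60x³ − 32x² − 8x − 42) ÷ lead(D) = 14x⁵ ÷ 2x² = 7x³. Subtract (7x³)·D = 14x⁵ − 14x⁴ − 42x³. Remainder: 16x⁴ − 18x³ − 32x² − 8x − 42.
Step 4: lead(16x⁴ − 18x³ − 32x² − 8x − 42) ÷ lead(D) = 16x⁴ ÷ 2x² = 8x². Subtract (8x²)·D = 16x⁴ − 16x³ − 48x². Remainder: −2x³ + 16x² − 8x − 42.
Step 5: lead(−2x³ + 16x² − 8x − 42) ÷ lead(D) = −2x³ ÷ 2x² = −x. Subtract (−x)·D = −2x³ + 2x² + 6x. Remainder: 14x² − 14x − 42.
Step 6: lead(14x² − 14x − 42) ÷ lead(D) = 14x² ÷ 2x² = 7. Subtract (7)·D = 14x² − 14x − 42. Remainder: 0.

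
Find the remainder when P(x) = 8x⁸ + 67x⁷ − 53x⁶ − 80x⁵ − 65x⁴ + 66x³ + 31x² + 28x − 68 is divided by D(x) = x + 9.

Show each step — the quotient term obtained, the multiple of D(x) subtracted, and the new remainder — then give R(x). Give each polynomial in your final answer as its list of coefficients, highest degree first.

R = [4]

Step 1: lead(8x⁸ + 67x⁷ − 53x⁶ − 80x⁵ − 65x⁴ + 66x³ + 31x² + 28x − 68) ÷ lead(D) = 8x⁸ ÷ x = 8x⁷. Subtract (8x⁷)·D = 8x⁸ + 72x⁷. Remainder: −5x⁷ − 53x⁶ − 80x⁵ − 65x⁴ + 66x³ + 31x² + 28x − 68.
Step 2: lead(−5x⁷ − 53x⁶ − 80x⁵ − 65x⁴ + 66x³ + 31x² + 28x − 68) ÷ lead(D) = −5x⁷ ÷ x = −5x⁶. Subtract (−5x⁶)·D = −5x⁷ − 45x⁶. Remainder: −8x⁶ − 80x⁵ − 65x⁴ + 66x³ + 31x² + 28x − 68.
Step 3: lead(−8x⁶ − 80x⁵ − 65x⁴ + 66x³ + 31x² + 28x − 68) ÷ lead(D) = −8x⁶ ÷ x = −8x⁵. Subtract (−8x⁵)·D = −8x⁶ − 72x⁵. Remainder: −8x⁵ − 65x⁴ + 66x³ + 31x² + 28x − 68.
Step 4: lead(−8x⁵ − 65x⁴ + 66x³ + 31x² + 28x − 68) ÷ lead(D) = −8x⁵ ÷ x = −8x⁴. Subtract (−8x⁴)·D = −8x⁵ − 72x⁴. Remainder: 7x⁴ + 66x³ + 31x² + 28x − 68.
Step 5: lead(7x⁴ + 66x³ + 31x² + 28x − 68) ÷ lead(D) = 7x⁴ ÷ x = 7x³. Subtract (7x³)·D = 7x⁴ + 63x³. Remainder: 3x³ + 31x² + 28x − 68.
Step 6: lead(3x³ + 31x² + 28x − 68) ÷ lead(D) = 3x³ ÷ x = 3x². Subtract (3x²)·D = 3x³ + 27x². Remainder: 4x² + 28x − 68.
Step 7: lead(4x² + 28x − 68) ÷ lead(D) = 4x² ÷ x = 4x. Subtract (4x)·D = 4x² + 36x. Remainder: −8x − 68.
Step 8: lead(−8x − 68) ÷ lead(D) = −8x ÷ x = −8. Subtract (−8)·D = −8x − 72. Remainder: 4.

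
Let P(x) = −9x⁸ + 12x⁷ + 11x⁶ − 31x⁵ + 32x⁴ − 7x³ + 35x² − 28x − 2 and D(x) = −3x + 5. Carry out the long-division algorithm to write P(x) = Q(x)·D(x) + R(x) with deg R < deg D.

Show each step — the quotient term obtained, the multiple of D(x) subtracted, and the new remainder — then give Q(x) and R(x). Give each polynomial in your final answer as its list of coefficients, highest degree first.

Step 1: lead(−9x⁸ + 12x⁷ + 11x⁶ − 31x⁵ + 32x⁴ − 7x³ + 35x² − 28x − 2) ÷ lead(D) = −9x⁸ ÷ −3x = 3x⁷. Subtract (3x⁷)·D = −9x⁸ + 15x⁷. Remainder: −3x⁷ + 11x⁶ − 31x⁵ + 32x⁴ − 7x³ + 35x² − 28x − 2.
Step 2: lead(−3x⁷ + 11x⁶ − 31x⁵ + 32x⁴ − 7x³ + 35x² − 28x − 2) ÷ lead(D) = −3x⁷ ÷ −3x = x⁶. Subtract (x⁶)·D = −3x⁷ + 5x⁶. Remainder: 6x⁶ − 31x⁵ + 32x⁴ − 7x³ + 35x² − 28x − 2.
Step 3: lead(6x⁶ − 31x⁵ + 32x⁴ − 7x³ + 35x² − 28x − 2) ÷ lead(D) = 6x⁶ ÷ −3x = −2x⁵. Subtract (−2x⁵)·D = 6x⁶ − 10x⁵. Remainder: −21x⁵ + 32x⁴ − 7x³ + 35x² − 28x − 2.
Step 4: lead(−21x⁵ + 32x⁴ − 7x³ + 35x² − 28x − 2) ÷ lead(D) = −21x⁵ ÷ −3x = 7x⁴. Subtract (7x⁴)·D = −21x⁵ + 35x⁴. Remainder: −3x⁴ − 7x³ + 35x² − 28x − 2.
Step 5: lead(−3x⁴ − 7x³ + 35x² − 28x − 2) ÷ lead(D) = −3x⁴ ÷ −3x = x³. Subtract (x³)·D = −3x⁴ + 5x³. Remainder: −12x³ + 35x² − 28x − 2.
Step 6: lead(−12x³ + 35x² − 28x − 2) ÷ lead(D) = −12x³ ÷ −3x = 4x². Subtract (4x²)·D = −12x³ + 20x². Remainder: 15x² − 28x − 2.
Step 7: lead(15x² − 28x − 2) ÷ lead(D) = 15x² ÷ −3x = −5x. Subtract (−5x)·D = 15x² − 25x. Remainder: −3x − 2.
Step 8: lead(−3x − 2) ÷ lead(D) = −3x ÷ −3x = 1. Subtract (1)·D = −3x + 5. Remainder: −7.

Q = [3, 1, -2, 7, 1, 4, -5, 1]; R = [-7]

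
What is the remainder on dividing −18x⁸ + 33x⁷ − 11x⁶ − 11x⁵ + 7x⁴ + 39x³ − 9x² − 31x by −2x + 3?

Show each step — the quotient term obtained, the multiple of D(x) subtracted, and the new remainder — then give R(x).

R(x) = −6

Step 1: lead(−18x⁸ + 33x⁷ − 11x⁶ − 11x⁵ + 7x⁴ + 39x³ − 9x² − 31x) ÷ lead(D) = −18x⁸ ÷ −2x = 9x⁷. Subtract (9x⁷)·D = −18x⁸ + 27x⁷. Remainder: 6x⁷ − 11x⁶ − 11x⁵ + 7x⁴ + 39x³ − 9x² − 31x.
Step 2: lead(6x⁷ − 11x⁶ − 11x⁵ + 7x⁴ + 39x³ − 9x² − 31x) ÷ lead(D) = 6x⁷ ÷ −2x = −3x⁶. Subtract (−3x⁶)·D = 6x⁷ − 9x⁶. Remainder: −2x⁶ − 11x⁵ + 7x⁴ + 39x³ − 9x² − 31x.
Step 3: lead(−2x⁶ − 11x⁵ + 7x⁴ + 39x³ − 9x² − 31x) ÷ lead(D) = −2x⁶ ÷ −2x = x⁵. Subtract (x⁵)·D = −2x⁶ + 3x⁵. Remainder: −14x⁵ + 7x⁴ + 39x³ − 9x² − 31x.
Step 4: lead(−14x⁵ + 7x⁴ + 39x³ − 9x² − 31x) ÷ lead(D) = −14x⁵ ÷ −2x = 7x⁴. Subtract (7x⁴)·D = −14x⁵ + 21x⁴. Remainder: −14x⁴ + 39x³ − 9x² − 31x.
Step 5: lead(−14x⁴ + 39x³ − 9x² − 31x) ÷ lead(D) = −14x⁴ ÷ −2x = 7x³. Subtract (7x³)·D = −14x⁴ + 21x³. Remainder: 18x³ − 9x² − 31x.
Step 6: lead(18x³ − 9x² − 31x) ÷ lead(D) = 18x³ ÷ −2x = −9x². Subtract (−9x²)·D = 18x³ − 27x². Remainder: 18x² − 31x.
Step 7: lead(18x² − 31x) ÷ lead(D) = 18x² ÷ −2x = −9x. Subtract (−9x)·D = 18x² − 27x. Remainder: −4x.
Step 8: lead(−4x) ÷ lead(D) = −4x ÷ −2x = 2. Subtract (2)·D = −4x + 6. Remainder: −6.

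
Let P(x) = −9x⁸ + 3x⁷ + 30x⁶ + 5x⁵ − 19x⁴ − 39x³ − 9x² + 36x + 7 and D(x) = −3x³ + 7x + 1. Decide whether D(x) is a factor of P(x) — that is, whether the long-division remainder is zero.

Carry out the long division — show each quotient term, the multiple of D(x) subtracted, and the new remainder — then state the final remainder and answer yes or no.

R(x) = x² + 2x + 2, so D(x) is not a factor of P(x). no

Step 1: lead(−9x⁸ + 3x⁷ + 30x⁶ + 5x⁵ − 19x⁴ − 39x³ − 9x² + 36x + 7) ÷ lead(D) = −9x⁸ ÷ −3x³ = 3x⁵. Subtract (3x⁵)·D = −9x⁸ + 21x⁶ + 3x⁵. Remainder: 3x⁷ + 9x⁶ + 2x⁵ − 19x⁴ − 39x³ − 9x² + 36x + 7.
Step 2: lead(3x⁷ + 9x⁶ + 2x⁵ − 19x⁴ − 39x³ − 9x² + 36x + 7) ÷ lead(D) = 3x⁷ ÷ −3x³ = −x⁴. Subtract (−x⁴)·D = 3x⁷ − 7x⁵ − x⁴. Remainder: 9x⁶ + 9x⁵ − 18x⁴ − 39x³ − 9x² + 36x + 7.
Step 3: lead(9x⁶ + 9x⁵ − 18x⁴ − 39x³ − 9x² + 36x + 7) ÷ lead(D) = 9x⁶ ÷ −3x³ = −3x³. Subtract (−3x³)·D = 9x⁶ − 21x⁴ − 3x³. Remainder: 9x⁵ + 3x⁴ − 36x³ − 9x² + 36x + 7.
Step 4: lead(9x⁵ + 3x⁴ − 36x³ − 9x² + 36x + 7) ÷ lead(D) = 9x⁵ ÷ −3x³ = −3x². Subtract (−3x²)·D = 9x⁵ − 21x³ − 3x². Remainder: 3x⁴ − 15x³ − 6x² + 36x + 7.
Step 5: lead(3x⁴ − 15x³ − 6x² + 36x + 7) ÷ lead(D) = 3x⁴ ÷ −3x³ = −x. Subtract (−x)·D = 3x⁴ − 7x² − x. Remainder: −15x³ + x² + 37x + 7.
Step 6: lead(−15x³ + x² + 37x + 7) ÷ lead(D) = −15x³ ÷ −3x³ = 5. Subtract (5)·D = −15x³ + 35x + 5. Remainder: x² + 2x + 2.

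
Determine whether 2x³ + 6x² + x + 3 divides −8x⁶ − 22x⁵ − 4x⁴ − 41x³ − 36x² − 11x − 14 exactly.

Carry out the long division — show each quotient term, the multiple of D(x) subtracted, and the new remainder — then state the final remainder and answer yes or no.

R(x) = 4x + 4, so D(x) is not a factor of P(x). no

Step 1: lead(−8x⁶ − 22x⁵ − 4x⁴ − 41x³ − 36x² − 11x − 14) ÷ lead(D) = −8x⁶ ÷ 2x³ = −4x³. Subtract (−4x³)·D = −8x⁶ − 24x⁵ − 4x⁴ − 12x³. Remainder: 2x⁵ − 29x³ − 36x² − 11x − 14.
Step 2: lead(2x⁵ − 29x³ − 36x² − 11x − 14) ÷ lead(D) = 2x⁵ ÷ 2x³ = x². Subtract (x²)·D = 2x⁵ + 6x⁴ + x³ + 3x². Remainder: −6x⁴ − 30x³ − 39x² − 11x − 14.
Step 3: lead(−6x⁴ − 30x³ − 39x² − 11x − 14) ÷ lead(D) = −6x⁴ ÷ 2x³ = −3x. Subtract (−3x)·D = −6x⁴ − 18x³ − 3x² − 9x. Remainder: −12x³ − 36x² − 2x − 14.
Step 4: lead(−12x³ − 36x² − 2x − 14) ÷ lead(D) = −12x³ ÷ 2x³ = −6. Subtract (−6)·D = −12x³ − 36x² − 6x − 18. Remainder: 4x + 4.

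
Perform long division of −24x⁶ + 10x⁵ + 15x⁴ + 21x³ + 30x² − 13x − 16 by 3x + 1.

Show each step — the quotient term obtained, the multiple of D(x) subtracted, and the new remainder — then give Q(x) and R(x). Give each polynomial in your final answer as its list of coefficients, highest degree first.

Q = [-8, 6, 3, 6, 8, -7]; R = [-9]

Step 1: lead(−24x⁶ + 10x⁵ + 15x⁴ + 21x³ + 30x² − 13x − 16) ÷ lead(D) = −24x⁶ ÷ 3x = −8x⁵. Subtract (−8x⁵)·D = −24x⁶ − 8x⁵. Remainder: 18x⁵ + 15x⁴ + 21x³ + 30x² − 13x − 16.
Step 2: lead(18x⁵ + 15x⁴ + 21x³ + 30x² − 13x − 16) ÷ lead(D) = 18x⁵ ÷ 3x = 6x⁴. Subtract (6x⁴)·D = 18x⁵ + 6x⁴. Remainder: 9x⁴ + 21x³ + 30x² − 13x − 16.
Step 3: lead(9x⁴ + 21x³ + 30x² − 13x − 16) ÷ lead(D) = 9x⁴ ÷ 3x = 3x³. Subtract (3x³)·D = 9x⁴ + 3x³. Remainder: 18x³ + 30x² − 13x − 16.
Step 4: lead(18x³ + 30x² − 13x − 16) ÷ lead(D) = 18x³ ÷ 3x = 6x². Subtract (6x²)·D = 18x³ + 6x². Remainder: 24x² − 13x − 16.
Step 5: lead(24x² − 13x − 16) ÷ lead(D) = 24x² ÷ 3x = 8x. Subtract (8x)·D = 24x² + 8x. Remainder: −21x − 16.
Step 6: lead(−21x − 16) ÷ lead(D) = −21x ÷ 3x = −7. Subtract (−7)·D = −21x − 7. Remainder: −9.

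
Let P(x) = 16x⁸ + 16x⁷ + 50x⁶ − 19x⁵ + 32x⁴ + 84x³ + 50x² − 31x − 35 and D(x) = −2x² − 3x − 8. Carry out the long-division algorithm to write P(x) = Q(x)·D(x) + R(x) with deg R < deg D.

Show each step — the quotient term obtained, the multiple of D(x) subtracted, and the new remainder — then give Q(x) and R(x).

Q(x) = −8x⁶ + 4x⁵ + x⁴ − 8x³ − 8x² + 2x + 4; R(x) = −3x − 3

Step 1: lead(16x⁸ + 16x⁷ + 50x⁶ − 19x⁵ + 32x⁴ + 84x³ + 50x² − 31x − 35) ÷ lead(D) = 16x⁸ ÷ −2x² = −8x⁶. Subtract (−8x⁶)·D = 16x⁸ + 24x⁷ + 64x⁶. Remainder: −8x⁷ − 14x⁶ − 19x⁵ + 32x⁴ + 84x³ + 50x² − 31x − 35.
Step 2: lead(−8x⁷ − 14x⁶ − 19x⁵ + 32x⁴ + 84x³ + 50x² − 31x − 35) ÷ lead(D) = −8x⁷ ÷ −2x² = 4x⁵. Subtract (4x⁵)·D = −8x⁷ − 12x⁶ − 32x⁵. Remainder: −2x⁶ + 13x⁵ + 32x⁴ + 84x³ + 50x² − 31x − 35.
Step 3: lead(−2x⁶ + 13x⁵ + 32x⁴ + 84x³ + 50x² − 31x − 35) ÷ lead(D) = −2x⁶ ÷ −2x² = x⁴. Subtract (x⁴)·D = −2x⁶ − 3x⁵ − 8x⁴. Remainder: 16x⁵ + 40x⁴ + 84x³ + 50x² − 31x − 35.
Step 4: lead(16x⁵ + 40x⁴ + 84x³ + 50x² − 31x − 35) ÷ lead(D) = 16x⁵ ÷ −2x² = −8x³. Subtract (−8x³)·D = 16x⁵ + 24x⁴ + 64x³. Remainder: 16x⁴ + 20x³ + 50x² − 31x − 35.
Step 5: lead(16x⁴ + 20x³ + 50x² − 31x − 35) ÷ lead(D) = 16x⁴ ÷ −2x² = −8x². Subtract (−8x²)·D = 16x⁴ + 24x³ + 64x². Remainder: −4x³ − 14x² − 31x − 35.
Step 6: lead(−4x³ − 14x² − 31x − 35) ÷ lead(D) = −4x³ ÷ −2x² = 2x. Subtract (2x)·D = −4x³ − 6x² − 16x. Remainder: −8x² − 15x − 35.
Step 7: lead(−8x² − 15x − 35) ÷ lead(D) = −8x² ÷ −2x² = 4. Subtract (4)·D = −8x² − 12x − 32. Remainder: −3x − 3.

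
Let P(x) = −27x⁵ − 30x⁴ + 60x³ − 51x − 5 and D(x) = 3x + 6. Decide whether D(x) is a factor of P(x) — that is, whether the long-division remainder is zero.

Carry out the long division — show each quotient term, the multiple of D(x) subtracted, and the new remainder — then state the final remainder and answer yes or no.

R(x) = 1, so D(x) is not a factor of P(x). no

Step 1: lead(−27x⁵ − 30x⁴ + 60x³ − 51x − 5) ÷ lead(D) = −27x⁵ ÷ 3x = −9x⁴. Subtract (−9x⁴)·D = −27x⁵ − 54x⁴. Remainder: 24x⁴ + 60x³ − 51x − 5.
Step 2: lead(24x⁴ + 60x³ − 51x − 5) ÷ lead(D) = 24x⁴ ÷ 3x = 8x³. Subtract (8x³)·D = 24x⁴ + 48x³. Remainder: 12x³ − 51x − 5.
Step 3: lead(12x³ − 51x − 5) ÷ lead(D) = 12x³ ÷ 3x = 4x². Subtract (4x²)·D = 12x³ + 24x². Remainder: −24x² − 51x − 5.
Step 4: lead(−24x² − 51x − 5) ÷ lead(D) = −24x² ÷ 3x = −8x. Subtract (−8x)·D = −24x² − 48x. Remainder: −3x − 5.
Step 5: lead(−3x − 5) ÷ lead(D) = −3x ÷ 3x = −1. Subtract (−1)·D = −3x − 6. Remainder: 1.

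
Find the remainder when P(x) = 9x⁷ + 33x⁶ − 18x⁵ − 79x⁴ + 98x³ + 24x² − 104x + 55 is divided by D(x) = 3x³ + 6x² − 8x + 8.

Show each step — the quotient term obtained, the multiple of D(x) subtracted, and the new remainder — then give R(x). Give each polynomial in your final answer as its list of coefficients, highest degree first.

Step 1: lead(9x⁷ + 33x⁶ − 18x⁵ − 79x⁴ + 98x³ + 24x² − 104x + 55) ÷ lead(D) = 9x⁷ ÷ 3x³ = 3x⁴. Subtract (3x⁴)·D = 9x⁷ + 18x⁶ − 24x⁵ + 24x⁴. Remainder: 15x⁶ + 6x⁵ − 103x⁴ + 98x³ + 24x² − 104x + 55.
Step 2: lead(15x⁶ + 6x⁵ − 103x⁴ + 98x³ + 24x² − 104x + 55) ÷ lead(D) = 15x⁶ ÷ 3x³ = 5x³. Subtract (5x³)·D = 15x⁶ + 30x⁵ − 40x⁴ + 40x³. Remainder: −24x⁵ − 63x⁴ + 58x³ + 24x² − 104x + 55.
Step 3: lead(−24x⁵ − 63x⁴ + 58x³ + 24x² − 104x + 55) ÷ lead(D) = −24x⁵ ÷ 3x³ = −8x². Subtract (−8x²)·D = −24x⁵ − 48x⁴ + 64x³ − 64x². Remainder: −15x⁴ − 6x³ + 88x² − 104x + 55.
Step 4: lead(−15x⁴ − 6x³ + 88x² − 104x + 55) ÷ lead(D) = −15x⁴ ÷ 3x³ = −5x. Subtract (−5x)·D = −15x⁴ − 30x³ + 40x² − 40x. Remainder: 24x³ + 48x² − 64x + 55.
Step 5: lead(24x³ + 48x² − 64x + 55) ÷ lead(D) = 24x³ ÷ 3x³ = 8. Subtract (8)·D = 24x³ + 48x² − 64x + 64. Remainder: −9.

R = [-9]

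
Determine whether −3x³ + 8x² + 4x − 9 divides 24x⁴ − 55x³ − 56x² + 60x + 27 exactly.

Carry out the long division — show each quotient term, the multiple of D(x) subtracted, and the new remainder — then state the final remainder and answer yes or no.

Step 1: lead(24x⁴ − 55x³ − 56x² + 60x + 27) ÷ lead(D) = 24x⁴ ÷ −3x³ = −8x. Subtract (−8x)·D = 24x⁴ − 64x³ − 32x² + 72x. Remainder: 9x³ − 24x² − 12x + 27.
Step 2: lead(9x³ − 24x² − 12x + 27) ÷ lead(D) = 9x³ ÷ −3x³ = −3. Subtract (−3)·D = 9x³ − 24x² − 12x + 27. Remainder: 0.

R(x) = 0, so D(x) is a factor of P(x). yes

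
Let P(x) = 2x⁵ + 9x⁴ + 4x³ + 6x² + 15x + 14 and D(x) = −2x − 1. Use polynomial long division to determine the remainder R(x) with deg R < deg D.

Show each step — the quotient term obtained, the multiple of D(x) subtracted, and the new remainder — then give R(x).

Step 1: lead(2x⁵ + 9x⁴ + 4x³ + 6x² + 15x + 14) ÷ lead(D) = 2x⁵ ÷ −2x = −x⁴. Subtract (−x⁴)·D = 2x⁵ + x⁴. Remainder: 8x⁴ + 4x³ + 6x² + 15x + 14.
Step 2: lead(8x⁴ + 4x³ + 6x² + 15x + 14) ÷ lead(D) = 8x⁴ ÷ −2x = −4x³. Subtract (−4x³)·D = 8x⁴ + 4x³. Remainder: 6x² + 15x + 14.
Step 3: lead(6x² + 15x + 14) ÷ lead(D) = 6x² ÷ −2x = −3x. Subtract (−3x)·D = 6x² + 3x. Remainder: 12x + 14.
Step 4: lead(12x + 14) ÷ lead(D) = 12x ÷ −2x = −6. Subtract (−6)·D = 12x + 6. Remainder: 8.

R(x) = 8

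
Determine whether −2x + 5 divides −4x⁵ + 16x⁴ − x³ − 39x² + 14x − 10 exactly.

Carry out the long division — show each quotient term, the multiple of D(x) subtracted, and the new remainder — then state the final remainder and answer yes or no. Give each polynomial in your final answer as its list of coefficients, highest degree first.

R = [0], so D(x) is a factor of P(x). yes

Step 1: lead(−4x⁵ + 16x⁴ − x³ − 39x² + 14x − 10) ÷ lead(D) = −4x⁵ ÷ −2x = 2x⁴. Subtract (2x⁴)·D = −4x⁵ + 10x⁴. Remainder: 6x⁴ − x³ − 39x² + 14x − 10.
Step 2: lead(6x⁴ − x³ − 39x² + 14x − 10) ÷ lead(D) = 6x⁴ ÷ −2x = −3x³. Subtract (−3x³)·D = 6x⁴ − 15x³. Remainder: 14x³ − 39x² + 14x − 10.
Step 3: lead(14x³ − 39x² + 14x − 10) ÷ lead(D) = 14x³ ÷ −2x = −7x². Subtract (−7x²)·D = 14x³ − 35x². Remainder: −4x² + 14x − 10.
Step 4: lead(−4x² + 14x − 10) ÷ lead(D) = −4x² ÷ −2x = 2x. Subtract (2x)·D = −4x² + 10x. Remainder: 4x − 10.
Step 5: lead(4x − 10) ÷ lead(D) = 4x ÷ −2x = −2. Subtract (−2)·D = 4x − 10. Remainder: 0.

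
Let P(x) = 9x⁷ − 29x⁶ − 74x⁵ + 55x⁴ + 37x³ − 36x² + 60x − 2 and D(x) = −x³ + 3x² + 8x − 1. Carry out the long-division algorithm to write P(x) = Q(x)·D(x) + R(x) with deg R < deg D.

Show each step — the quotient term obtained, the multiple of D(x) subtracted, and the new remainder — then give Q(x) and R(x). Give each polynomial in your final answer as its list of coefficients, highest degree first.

Step 1: lead(9x⁷ − 29x⁶ − 74x⁵ + 55x⁴ + 37x³ − 36x² + 60x − 2) ÷ lead(D) = 9x⁷ ÷ −x³ = −9x⁴. Subtract (−9x⁴)·D = 9x⁷ − 27x⁶ − 72x⁵ + 9x⁴. Remainder: −2x⁶ − 2x⁵ + 46x⁴ + 37x³ − 36x² + 60x − 2.
Step 2: lead(−2x⁶ − 2x⁵ + 46x⁴ + 37x³ − 36x² + 60x − 2) ÷ lead(D) = −2x⁶ ÷ −x³ = 2x³. Subtract (2x³)·D = −2x⁶ + 6x⁵ + 16x⁴ − 2x³. Remainder: −8x⁵ + 30x⁴ + 39x³ − 36x² + 60x − 2.
Step 3: lead(−8x⁵ + 30x⁴ + 39x³ − 36x² + 60x − 2) ÷ lead(D) = −8x⁵ ÷ −x³ = 8x². Subtract (8x²)·D = −8x⁵ + 24x⁴ + 64x³ − 8x². Remainder: 6x⁴ − 25x³ − 28x² + 60x − 2.
Step 4: lead(6x⁴ − 25x³ − 28x² + 60x − 2) ÷ lead(D) = 6x⁴ ÷ −x³ = −6x. Subtract (−6x)·D = 6x⁴ − 18x³ − 48x² + 6x. Remainder: −7x³ + 20x² + 54x − 2.
Step 5: lead(−7x³ + 20x² + 54x − 2) ÷ lead(D) = −7x³ ÷ −x³ = 7. Subtract (7)·D = −7x³ + 21x² + 56x − 7. Remainder: −x² − 2x + 5.

Q = [-9, 2, 8, -6, 7]; R = [-1, -2, 5]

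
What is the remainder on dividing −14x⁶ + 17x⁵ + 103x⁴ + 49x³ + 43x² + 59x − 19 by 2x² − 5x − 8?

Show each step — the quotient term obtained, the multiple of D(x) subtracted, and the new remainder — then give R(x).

Step 1: lead(−14x⁶ + 17x⁵ + 103x⁴ + 49x³ + 43x² + 59x − 19) ÷ lead(D) = −14x⁶ ÷ 2x² = −7x⁴. Subtract (−7x⁴)·D = −14x⁶ + 35x⁵ + 56x⁴. Remainder: −18x⁵ + 47x⁴ + 49x³ + 43x² + 59x − 19.
Step 2: lead(−18x⁵ + 47x⁴ + 49x³ + 43x² + 59x − 19) ÷ lead(D) = −18x⁵ ÷ 2x² = −9x³. Subtract (−9x³)·D = −18x⁵ + 45x⁴ + 72x³. Remainder: 2x⁴ − 23x³ + 43x² + 59x − 19.
Step 3: lead(2x⁴ − 23x³ + 43x² + 59x − 19) ÷ lead(D) = 2x⁴ ÷ 2x² = x². Subtract (x²)·D = 2x⁴ − 5x³ − 8x². Remainder: −18x³ + 51x² + 59x − 19.
Step 4: lead(−18x³ + 51x² + 59x − 19) ÷ lead(D) = −18x³ ÷ 2x² = −9x. Subtract (−9x)·D = −18x³ + 45x² + 72x. Remainder: 6x² − 13x − 19.
Step 5: lead(6x² − 13x − 19) ÷ lead(D) = 6x² ÷ 2x² = 3. Subtract (3)·D = 6x² − 15x − 24. Remainder: 2x + 5.

R(x) = 2x + 5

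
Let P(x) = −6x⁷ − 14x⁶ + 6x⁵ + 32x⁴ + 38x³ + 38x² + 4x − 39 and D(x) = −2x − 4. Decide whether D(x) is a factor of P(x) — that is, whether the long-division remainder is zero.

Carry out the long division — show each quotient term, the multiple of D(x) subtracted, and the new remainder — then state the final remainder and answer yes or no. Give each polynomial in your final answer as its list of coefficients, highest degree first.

R = [-7], so D(x) is not a factor of P(x). no

Step 1: lead(−6x⁷ − 14x⁶ + 6x⁵ + 32x⁴ + 38x³ + 38x² + 4x − 39) ÷ lead(D) = −6x⁷ ÷ −2x = 3x⁶. Subtract (3x⁶)·D = −6x⁷ − 12x⁶. Remainder: −2x⁶ + 6x⁵ + 32x⁴ + 38x³ + 38x² + 4x − 39.
Step 2: lead(−2x⁶ + 6x⁵ + 32x⁴ + 38x³ + 38x² + 4x − 39) ÷ lead(D) = −2x⁶ ÷ −2x = x⁵. Subtract (x⁵)·D = −2x⁶ − 4x⁵. Remainder: 10x⁵ + 32x⁴ + 38x³ + 38x² + 4x − 39.
Step 3: lead(10x⁵ + 32x⁴ + 38x³ + 38x² + 4x − 39) ÷ lead(D) = 10x⁵ ÷ −2x = −5x⁴. Subtract (−5x⁴)·D = 10x⁵ + 20x⁴. Remainder: 12x⁴ + 38x³ + 38x² + 4x − 39.
Step 4: lead(12x⁴ + 38x³ + 38x² + 4x − 39) ÷ lead(D) = 12x⁴ ÷ −2x = −6x³. Subtract (−6x³)·D = 12x⁴ + 24x³. Remainder: 14x³ + 38x² + 4x − 39.
Step 5: lead(14x³ + 38x² + 4x − 39) ÷ lead(D) = 14x³ ÷ −2x = −7x². Subtract (−7x²)·D = 14x³ + 28x². Remainder: 10x² + 4x − 39.
Step 6: lead(10x² + 4x − 39) ÷ lead(D) = 10x² ÷ −2x = −5x. Subtract (−5x)·D = 10x² + 20x. Remainder: −16x − 39.
Step 7: lead(−16x − 39) ÷ lead(D) = −16x ÷ −2x = 8. Subtract (8)·D = −16x − 32. Remainder: −7.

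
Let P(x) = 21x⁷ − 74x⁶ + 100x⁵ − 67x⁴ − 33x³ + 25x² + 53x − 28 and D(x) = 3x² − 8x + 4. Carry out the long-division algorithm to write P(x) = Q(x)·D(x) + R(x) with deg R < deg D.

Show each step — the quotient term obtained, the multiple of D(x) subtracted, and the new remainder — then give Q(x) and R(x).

Q(x) = 7x⁵ − 6x⁴ + 8x³ + 7x² − 3x − 9; R(x) = −7x + 8

Step 1: lead(21x⁷ − 74x⁶ + 100x⁵ − 67x⁴ − 33x³ + 25x² + 53x − 28) ÷ lead(D) = 21x⁷ ÷ 3x² = 7x⁵. Subtract (7x⁵)·D = 21x⁷ − 56x⁶ + 28x⁵. Remainder: −18x⁶ + 72x⁵ − 67x⁴ − 33x³ + 25x² + 53x − 28.
Step 2: lead(−18x⁶ + 72x⁵ − 67x⁴ − 33x³ + 25x² + 53x − 28) ÷ lead(D) = −18x⁶ ÷ 3x² = −6x⁴. Subtract (−6x⁴)·D = −18x⁶ + 48x⁵ − 24x⁴. Remainder: 24x⁵ − 43x⁴ − 33x³ + 25x² + 53x − 28.
Step 3: lead(24x⁵ − 43x⁴ − 33x³ + 25x² + 53x − 28) ÷ lead(D) = 24x⁵ ÷ 3x² = 8x³. Subtract (8x³)·D = 24x⁵ − 64x⁴ + 32x³. Remainder: 21x⁴ − 65x³ + 25x² + 53x − 28.
Step 4: lead(21x⁴ − 65x³ + 25x² + 53x − 28) ÷ lead(D) = 21x⁴ ÷ 3x² = 7x². Subtract (7x²)·D = 21x⁴ − 56x³ + 28x². Remainder: −9x³ − 3x² + 53x − 28.
Step 5: lead(−9x³ − 3x² + 53x − 28) ÷ lead(D) = −9x³ ÷ 3x² = −3x. Subtract (−3x)·D = −9x³ + 24x² − 12x. Remainder: −27x² + 65x − 28.
Step 6: lead(−27x² + 65x − 28) ÷ lead(D) = −27x² ÷ 3x² = −9. Subtract (−9)·D = −27x² + 72x − 36. Remainder: −7x + 8.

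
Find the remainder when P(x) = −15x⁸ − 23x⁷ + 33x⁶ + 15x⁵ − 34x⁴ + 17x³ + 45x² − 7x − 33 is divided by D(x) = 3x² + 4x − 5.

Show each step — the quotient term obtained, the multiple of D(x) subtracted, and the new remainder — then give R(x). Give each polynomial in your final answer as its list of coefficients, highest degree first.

R = [-2, -8]

Step 1: lead(−15x⁸ − 23x⁷ + 33x⁶ + 15x⁵ − 34x⁴ + 17x³ + 45x² − 7x − 33) ÷ lead(D) = −15x⁸ ÷ 3x² = −5x⁶. Subtract (−5x⁶)·D = −15x⁸ − 20x⁷ + 25x⁶. Remainder: −3x⁷ + 8x⁶ + 15x⁵ − 34x⁴ + 17x³ + 45x² − 7x − 33.
Step 2: lead(−3x⁷ + 8x⁶ + 15x⁵ − 34x⁴ + 17x³ + 45x² − 7x − 33) ÷ lead(D) = −3x⁷ ÷ 3x² = −x⁵. Subtract (−x⁵)·D = −3x⁷ − 4x⁶ + 5x⁵. Remainder: 12x⁶ + 10x⁵ − 34x⁴ + 17x³ + 45x² − 7x − 33.
Step 3: lead(12x⁶ + 10x⁵ − 34x⁴ + 17x³ + 45x² − 7x − 33) ÷ lead(D) = 12x⁶ ÷ 3x² = 4x⁴. Subtract (4x⁴)·D = 12x⁶ + 16x⁵ − 20x⁴. Remainder: −6x⁵ − 14x⁴ + 17x³ + 45x² − 7x − 33.
Step 4: lead(−6x⁵ − 14x⁴ + 17x³ + 45x² − 7x − 33) ÷ lead(D) = −6x⁵ ÷ 3x² = −2x³. Subtract (−2x³)·D = −6x⁵ − 8x⁴ + 10x³. Remainder: −6x⁴ + 7x³ + 45x² − 7x − 33.
Step 5: lead(−6x⁴ + 7x³ + 45x² − 7x − 33) ÷ lead(D) = −6x⁴ ÷ 3x² = −2x². Subtract (−2x²)·D = −6x⁴ − 8x³ + 10x². Remainder: 15x³ + 35x² − 7x − 33.
Step 6: lead(15x³ + 35x² − 7x − 33) ÷ lead(D) = 15x³ ÷ 3x² = 5x. Subtract (5x)·D = 15x³ + 20x² − 25x. Remainder: 15x² + 18x − 33.
Step 7: lead(15x² + 18x − 33) ÷ lead(D) = 15x² ÷ 3x² = 5. Subtract (5)·D = 15x² + 20x − 25. Remainder: −2x − 8.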